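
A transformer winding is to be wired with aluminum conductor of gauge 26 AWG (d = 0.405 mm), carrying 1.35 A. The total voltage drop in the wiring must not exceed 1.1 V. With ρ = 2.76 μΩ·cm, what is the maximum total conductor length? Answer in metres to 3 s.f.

3.80 m

ρ = 2.76 μΩ·cm = 2.76×10^-8 Ω·m
A = π(0.405/2 mm)² = π(2.0250e-04 m)² = 1.288e-07 m²
L_max = V_max·A/(1·ρI) = (1.1)(1.288e-07)/(2.76×10^-8×1.35) = 3.80 m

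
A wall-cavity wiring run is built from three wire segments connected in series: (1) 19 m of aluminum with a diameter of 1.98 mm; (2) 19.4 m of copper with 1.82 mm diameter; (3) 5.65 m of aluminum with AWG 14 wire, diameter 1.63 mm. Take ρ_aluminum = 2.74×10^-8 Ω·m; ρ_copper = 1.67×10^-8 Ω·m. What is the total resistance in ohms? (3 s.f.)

0.368 Ω

Seg 1: A = π(d/2)² = π(9.9000e-04 m)² = 3.079e-06 m²
R_1 = (2.74×10^-8)(19)/(3.079e-06) = 0.1691 Ω
Seg 2: A = π(d/2)² = π(9.1000e-04 m)² = 2.602e-06 m²
R_2 = (1.67×10^-8)(19.4)/(2.602e-06) = 0.1245 Ω
Seg 3: A = π(1.63/2 mm)² = π(8.1500e-04 m)² = 2.087e-06 m²
R_3 = (2.74×10^-8)(5.65)/(2.087e-06) = 0.07419 Ω
R_total = R_1 + R_2 + R_3 = 0.368 Ω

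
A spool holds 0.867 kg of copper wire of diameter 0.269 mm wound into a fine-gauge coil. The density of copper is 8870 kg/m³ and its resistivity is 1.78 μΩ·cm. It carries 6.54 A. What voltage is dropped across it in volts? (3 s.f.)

3520 V

ρ = 1.78 μΩ·cm = 1.78×10^-8 Ω·m
A = π(d/2)² = π(1.3450e-04 m)² = 5.6832e-08 m²
L = m/(density·A) = 0.867/(8870×5.6832e-08) = 1720 m
R = ρL/A = (1.78×10^-8)(1720)/(5.6832e-08) = 538.7 Ω
V = IR = 6.54 × 538.7 = 3520 V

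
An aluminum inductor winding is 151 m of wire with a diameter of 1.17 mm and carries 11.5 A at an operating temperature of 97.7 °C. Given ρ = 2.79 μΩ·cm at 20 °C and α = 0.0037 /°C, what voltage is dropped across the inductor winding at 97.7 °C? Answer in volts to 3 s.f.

ρ = 2.79 μΩ·cm = 2.79×10^-8 Ω·m
A = π(d/2)² = π(5.8500e-04 m)² = 1.075e-06 m²
R₍20₎ = ρL/A = (2.79×10^-8)(151)/(1.075e-06) = 3.918 Ω
R₍97.7₎ = R₍20₎(1 + αΔT) = 3.918 × (1 + 0.0037×77.7) = 5.045 Ω
V = IR = 11.5 × 5.045 = 58.0 V

58.0 V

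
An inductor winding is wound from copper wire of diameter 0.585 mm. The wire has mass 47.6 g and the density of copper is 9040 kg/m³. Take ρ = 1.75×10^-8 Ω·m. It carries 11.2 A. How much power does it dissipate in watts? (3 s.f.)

A = π(d/2)² = π(2.9250e-04 m)² = 2.6878e-07 m²
L = m/(density·A) = 0.0476/(9040×2.6878e-07) = 19.59 m
R = ρL/A = (1.75×10^-8)(19.59)/(2.6878e-07) = 1.275 Ω
P = I²R = (11.2)² × 1.275 = 160 W

160 W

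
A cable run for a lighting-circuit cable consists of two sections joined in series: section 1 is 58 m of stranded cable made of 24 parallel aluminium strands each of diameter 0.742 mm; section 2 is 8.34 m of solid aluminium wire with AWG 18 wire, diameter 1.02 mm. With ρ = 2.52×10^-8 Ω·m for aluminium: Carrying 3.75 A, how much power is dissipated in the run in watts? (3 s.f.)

5.60 W

Section 1: A_strand = π(3.7100e-04)² = 4.324e-07 m²; R₁ = ρL/(N·A_s) = (2.52×10^-8)(58)/(24×4.324e-07) = 0.1408 Ω
Section 2: A = π(1.02/2 mm)² = π(5.1000e-04 m)² = 8.171e-07 m²
R₂ = (2.52×10^-8)(8.34)/(8.171e-07) = 0.2572 Ω
R = R₁ + R₂ = 0.398 Ω
P = I²R = (3.75)² × 0.398 = 5.60 W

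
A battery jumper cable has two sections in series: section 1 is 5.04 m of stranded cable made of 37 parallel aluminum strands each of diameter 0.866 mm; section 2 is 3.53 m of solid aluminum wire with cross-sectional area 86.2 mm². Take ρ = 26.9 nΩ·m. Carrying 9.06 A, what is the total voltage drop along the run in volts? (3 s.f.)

0.0663 V

ρ = 26.9 nΩ·m = 2.69×10^-8 Ω·m
Section 1: A_strand = π(4.3300e-04)² = 5.890e-07 m²; R₁ = ρL/(N·A_s) = (2.69×10^-8)(5.04)/(37×5.890e-07) = 0.006221 Ω
Section 2: A = 86.2 mm² = 8.620e-05 m²
R₂ = (2.69×10^-8)(3.53)/(8.620e-05) = 0.001102 Ω
R = R₁ + R₂ = 0.007323 Ω
V = IR = 9.06 × 0.007323 = 0.0663 V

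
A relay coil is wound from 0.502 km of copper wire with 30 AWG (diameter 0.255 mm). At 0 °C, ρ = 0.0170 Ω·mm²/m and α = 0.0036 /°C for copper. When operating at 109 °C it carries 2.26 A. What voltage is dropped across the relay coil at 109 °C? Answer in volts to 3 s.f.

ρ = 0.0170 Ω·mm²/m = 1.70×10^-8 Ω·m
A = π(0.255/2 mm)² = π(1.2750e-04 m)² = 5.107e-08 m²
R₍0₎ = ρL/A = (1.70×10^-8)(502)/(5.107e-08) = 167.1 Ω
R₍109₎ = R₍0₎(1 + αΔT) = 167.1 × (1 + 0.0036×109) = 232.7 Ω
V = IR = 2.26 × 232.7 = 526 V

526 V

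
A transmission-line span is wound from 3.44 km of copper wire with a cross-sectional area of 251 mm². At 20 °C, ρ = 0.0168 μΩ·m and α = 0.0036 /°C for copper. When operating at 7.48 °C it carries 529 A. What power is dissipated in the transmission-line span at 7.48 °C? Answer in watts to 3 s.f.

ρ = 0.0168 μΩ·m = 1.68×10^-8 Ω·m
A = 251 mm² = 2.510e-04 m²
R₍20₎ = ρL/A = (1.68×10^-8)(3440)/(2.510e-04) = 0.2302 Ω
R₍7.48₎ = R₍20₎(1 + αΔT) = 0.2302 × (1 + 0.0036×-12.5) = 0.2199 Ω
P = I²R = (529)² × 0.2199 = 61500 W

61500 W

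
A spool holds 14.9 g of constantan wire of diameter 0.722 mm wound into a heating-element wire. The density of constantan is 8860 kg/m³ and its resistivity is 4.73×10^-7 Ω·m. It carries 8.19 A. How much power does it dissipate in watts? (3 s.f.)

318 W

A = π(d/2)² = π(3.6100e-04 m)² = 4.0942e-07 m²
L = m/(density·A) = 0.0149/(8860×4.0942e-07) = 4.108 m
R = ρL/A = (4.73×10^-7)(4.108)/(4.0942e-07) = 4.746 Ω
P = I²R = (8.19)² × 4.746 = 318 W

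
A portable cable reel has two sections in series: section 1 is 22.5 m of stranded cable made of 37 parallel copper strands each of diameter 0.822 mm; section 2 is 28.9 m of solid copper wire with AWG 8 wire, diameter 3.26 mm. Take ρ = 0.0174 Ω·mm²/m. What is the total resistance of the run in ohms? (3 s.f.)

ρ = 0.0174 Ω·mm²/m = 1.74×10^-8 Ω·m
Section 1: A_strand = π(4.1100e-04)² = 5.307e-07 m²; R₁ = ρL/(N·A_s) = (1.74×10^-8)(22.5)/(37×5.307e-07) = 0.01994 Ω
Section 2: A = π(3.26/2 mm)² = π(1.6300e-03 m)² = 8.347e-06 m²
R₂ = (1.74×10^-8)(28.9)/(8.347e-06) = 0.06025 Ω
R = R₁ + R₂ = 0.0802 Ω

0.0802 Ω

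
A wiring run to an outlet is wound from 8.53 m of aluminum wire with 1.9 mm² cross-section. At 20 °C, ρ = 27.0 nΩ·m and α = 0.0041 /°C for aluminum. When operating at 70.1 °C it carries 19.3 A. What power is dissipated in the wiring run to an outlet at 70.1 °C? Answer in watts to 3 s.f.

54.4 W

ρ = 27.0 nΩ·m = 2.70×10^-8 Ω·m
A = 1.9 mm² = 1.900e-06 m²
R₍20₎ = ρL/A = (2.70×10^-8)(8.53)/(1.900e-06) = 0.1212 Ω
R₍70.1₎ = R₍20₎(1 + αΔT) = 0.1212 × (1 + 0.0041×50.1) = 0.1461 Ω
P = I²R = (19.3)² × 0.1461 = 54.4 W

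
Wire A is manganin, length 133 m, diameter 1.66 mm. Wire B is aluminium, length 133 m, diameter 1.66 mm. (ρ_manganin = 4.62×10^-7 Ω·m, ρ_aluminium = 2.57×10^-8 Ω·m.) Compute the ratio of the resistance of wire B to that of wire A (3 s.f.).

0.0556

R ∝ ρL/d², so R_B/R_A = (ρ_B/ρ_A)
= (2.57×10^-8/4.62×10^-7) = 0.0556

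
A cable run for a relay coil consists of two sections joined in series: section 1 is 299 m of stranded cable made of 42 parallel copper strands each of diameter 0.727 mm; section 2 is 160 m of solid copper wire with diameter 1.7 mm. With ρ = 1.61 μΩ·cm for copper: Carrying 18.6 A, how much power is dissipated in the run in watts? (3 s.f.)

488 W

ρ = 1.61 μΩ·cm = 1.61×10^-8 Ω·m
Section 1: A_strand = π(3.6350e-04)² = 4.151e-07 m²; R₁ = ρL/(N·A_s) = (1.61×10^-8)(299)/(42×4.151e-07) = 0.2761 Ω
Section 2: A = π(d/2)² = π(8.5000e-04 m)² = 2.270e-06 m²
R₂ = (1.61×10^-8)(160)/(2.270e-06) = 1.135 Ω
R = R₁ + R₂ = 1.411 Ω
P = I²R = (18.6)² × 1.411 = 488 W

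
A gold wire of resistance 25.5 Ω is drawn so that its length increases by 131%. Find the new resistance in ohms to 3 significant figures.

136 Ω

k = 1 + 131/100 = 2.31; volume constant ⇒ A' = A/k, so R' = k²R.
R' = 5.336 × 25.5 = 136 Ω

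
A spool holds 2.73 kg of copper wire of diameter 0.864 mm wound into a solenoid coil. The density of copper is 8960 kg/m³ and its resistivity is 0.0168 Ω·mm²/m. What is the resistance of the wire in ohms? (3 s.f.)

ρ = 0.0168 Ω·mm²/m = 1.68×10^-8 Ω·m
A = π(d/2)² = π(4.3200e-04 m)² = 5.8630e-07 m²
L = m/(density·A) = 2.73/(8960×5.8630e-07) = 519.7 m
R = ρL/A = (1.68×10^-8)(519.7)/(5.8630e-07) = 14.9 Ω

14.9 Ω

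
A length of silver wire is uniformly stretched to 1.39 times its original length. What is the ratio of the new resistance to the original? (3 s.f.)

1.93

Volume constant ⇒ A' = A/k with k = 1.39. R' = ρ(kL)/(A/k) = k²R.
Factor = 1.93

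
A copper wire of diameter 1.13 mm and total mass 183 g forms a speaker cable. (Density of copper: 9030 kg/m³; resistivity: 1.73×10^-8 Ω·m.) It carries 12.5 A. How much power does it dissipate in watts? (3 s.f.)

54.5 W

A = π(d/2)² = π(5.6500e-04 m)² = 1.0029e-06 m²
L = m/(density·A) = 0.183/(9030×1.0029e-06) = 20.21 m
R = ρL/A = (1.73×10^-8)(20.21)/(1.0029e-06) = 0.3486 Ω
P = I²R = (12.5)² × 0.3486 = 54.5 W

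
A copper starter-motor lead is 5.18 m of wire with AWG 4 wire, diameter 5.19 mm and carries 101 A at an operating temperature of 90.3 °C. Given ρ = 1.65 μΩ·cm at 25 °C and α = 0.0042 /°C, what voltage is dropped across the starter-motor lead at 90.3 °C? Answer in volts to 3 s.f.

0.520 V

ρ = 1.65 μΩ·cm = 1.65×10^-8 Ω·m
A = π(5.19/2 mm)² = π(2.5950e-03 m)² = 2.116e-05 m²
R₍25₎ = ρL/A = (1.65×10^-8)(5.18)/(2.116e-05) = 0.00404 Ω
R₍90.3₎ = R₍25₎(1 + αΔT) = 0.00404 × (1 + 0.0042×65.3) = 0.005148 Ω
V = IR = 101 × 0.005148 = 0.520 V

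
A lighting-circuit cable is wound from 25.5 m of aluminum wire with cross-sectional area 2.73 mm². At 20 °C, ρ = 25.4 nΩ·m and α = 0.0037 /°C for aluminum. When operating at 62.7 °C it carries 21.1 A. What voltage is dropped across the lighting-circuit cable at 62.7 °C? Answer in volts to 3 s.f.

ρ = 25.4 nΩ·m = 2.54×10^-8 Ω·m
A = 2.73 mm² = 2.730e-06 m²
R₍20₎ = ρL/A = (2.54×10^-8)(25.5)/(2.730e-06) = 0.2373 Ω
R₍62.7₎ = R₍20₎(1 + αΔT) = 0.2373 × (1 + 0.0037×42.7) = 0.2747 Ω
V = IR = 21.1 × 0.2747 = 5.80 V

5.80 V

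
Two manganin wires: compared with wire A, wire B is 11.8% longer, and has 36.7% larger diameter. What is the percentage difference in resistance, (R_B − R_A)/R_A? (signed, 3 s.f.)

R ∝ L/d², so R_B/R_A = (1 + 11.8/100) × (1 + 36.7/100)⁻²
= 1.118 × 0.5351 = 0.5983
(R_B − R_A)/R_A = 0.5983 − 1 = -40.2%

-40.2%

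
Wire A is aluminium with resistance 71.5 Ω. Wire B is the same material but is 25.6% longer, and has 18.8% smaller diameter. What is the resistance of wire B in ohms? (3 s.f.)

R ∝ L/d², so R_B/R_A = (1 + 25.6/100) × (1 − 18.8/100)⁻²
= 1.256 × 1.517 = 1.905
R_B = 1.905 × 71.5 = 136 Ω

136 Ω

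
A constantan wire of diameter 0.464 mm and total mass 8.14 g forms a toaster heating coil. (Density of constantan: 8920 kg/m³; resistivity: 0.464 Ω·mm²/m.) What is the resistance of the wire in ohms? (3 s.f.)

14.8 Ω

ρ = 0.464 Ω·mm²/m = 4.64×10^-7 Ω·m
A = π(d/2)² = π(2.3200e-04 m)² = 1.6909e-07 m²
L = m/(density·A) = 0.00814/(8920×1.6909e-07) = 5.397 m
R = ρL/A = (4.64×10^-7)(5.397)/(1.6909e-07) = 14.8 Ω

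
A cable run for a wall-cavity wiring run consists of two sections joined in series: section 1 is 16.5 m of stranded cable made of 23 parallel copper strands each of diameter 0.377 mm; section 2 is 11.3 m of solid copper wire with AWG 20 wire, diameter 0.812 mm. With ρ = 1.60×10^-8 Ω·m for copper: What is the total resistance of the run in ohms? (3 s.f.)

0.452 Ω

Section 1: A_strand = π(1.8850e-04)² = 1.116e-07 m²; R₁ = ρL/(N·A_s) = (1.60×10^-8)(16.5)/(23×1.116e-07) = 0.1028 Ω
Section 2: A = π(0.812/2 mm)² = π(4.0600e-04 m)² = 5.178e-07 m²
R₂ = (1.60×10^-8)(11.3)/(5.178e-07) = 0.3491 Ω
R = R₁ + R₂ = 0.452 Ω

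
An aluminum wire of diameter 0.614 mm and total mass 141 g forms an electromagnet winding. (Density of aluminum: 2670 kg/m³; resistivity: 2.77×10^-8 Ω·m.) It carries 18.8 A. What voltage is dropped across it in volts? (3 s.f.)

A = π(d/2)² = π(3.0700e-04 m)² = 2.9609e-07 m²
L = m/(density·A) = 0.141/(2670×2.9609e-07) = 178.4 m
R = ρL/A = (2.77×10^-8)(178.4)/(2.9609e-07) = 16.69 Ω
V = IR = 18.8 × 16.69 = 314 V

314 V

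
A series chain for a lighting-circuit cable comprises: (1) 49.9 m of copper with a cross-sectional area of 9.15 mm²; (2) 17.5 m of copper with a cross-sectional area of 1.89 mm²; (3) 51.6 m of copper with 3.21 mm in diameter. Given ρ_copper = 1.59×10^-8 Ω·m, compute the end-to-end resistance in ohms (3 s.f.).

Seg 1: A = 9.15 mm² = 9.150e-06 m²
R_1 = (1.59×10^-8)(49.9)/(9.150e-06) = 0.08671 Ω
Seg 2: A = 1.89 mm² = 1.890e-06 m²
R_2 = (1.59×10^-8)(17.5)/(1.890e-06) = 0.1472 Ω
Seg 3: A = π(d/2)² = π(1.6050e-03 m)² = 8.093e-06 m²
R_3 = (1.59×10^-8)(51.6)/(8.093e-06) = 0.1014 Ω
R_total = R_1 + R_2 + R_3 = 0.335 Ω

0.335 Ω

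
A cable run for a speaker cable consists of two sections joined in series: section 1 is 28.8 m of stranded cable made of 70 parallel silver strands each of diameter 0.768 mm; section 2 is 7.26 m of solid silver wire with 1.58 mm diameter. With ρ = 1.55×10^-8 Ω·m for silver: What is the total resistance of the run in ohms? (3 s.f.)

0.0712 Ω

Section 1: A_strand = π(3.8400e-04)² = 4.632e-07 m²; R₁ = ρL/(N·A_s) = (1.55×10^-8)(28.8)/(70×4.632e-07) = 0.01377 Ω
Section 2: A = π(d/2)² = π(7.9000e-04 m)² = 1.961e-06 m²
R₂ = (1.55×10^-8)(7.26)/(1.961e-06) = 0.05739 Ω
R = R₁ + R₂ = 0.0712 Ω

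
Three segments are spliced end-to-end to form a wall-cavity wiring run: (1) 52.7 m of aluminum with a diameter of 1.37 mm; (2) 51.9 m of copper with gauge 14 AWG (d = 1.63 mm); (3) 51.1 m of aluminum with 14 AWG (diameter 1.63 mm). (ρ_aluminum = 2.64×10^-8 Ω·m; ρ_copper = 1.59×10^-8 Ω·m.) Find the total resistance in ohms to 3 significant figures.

Seg 1: A = π(d/2)² = π(6.8500e-04 m)² = 1.474e-06 m²
R_1 = (2.64×10^-8)(52.7)/(1.474e-06) = 0.9438 Ω
Seg 2: A = π(1.63/2 mm)² = π(8.1500e-04 m)² = 2.087e-06 m²
R_2 = (1.59×10^-8)(51.9)/(2.087e-06) = 0.3955 Ω
Seg 3: A = π(1.63/2 mm)² = π(8.1500e-04 m)² = 2.087e-06 m²
R_3 = (2.64×10^-8)(51.1)/(2.087e-06) = 0.6465 Ω
R_total = R_1 + R_2 + R_3 = 1.99 Ω

1.99 Ω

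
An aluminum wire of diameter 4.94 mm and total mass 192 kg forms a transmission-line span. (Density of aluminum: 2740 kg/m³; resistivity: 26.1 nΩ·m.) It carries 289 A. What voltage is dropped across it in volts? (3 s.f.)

1440 V

ρ = 26.1 nΩ·m = 2.61×10^-8 Ω·m
A = π(d/2)² = π(2.4700e-03 m)² = 1.9167e-05 m²
L = m/(density·A) = 192/(2740×1.9167e-05) = 3656 m
R = ρL/A = (2.61×10^-8)(3656)/(1.9167e-05) = 4.979 Ω
V = IR = 289 × 4.979 = 1440 V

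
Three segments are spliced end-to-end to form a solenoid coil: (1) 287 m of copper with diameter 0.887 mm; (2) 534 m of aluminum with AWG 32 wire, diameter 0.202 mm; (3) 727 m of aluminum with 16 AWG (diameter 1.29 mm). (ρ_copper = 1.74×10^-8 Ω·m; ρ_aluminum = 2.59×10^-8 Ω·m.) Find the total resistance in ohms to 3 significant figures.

Seg 1: A = π(d/2)² = π(4.4350e-04 m)² = 6.179e-07 m²
R_1 = (1.74×10^-8)(287)/(6.179e-07) = 8.082 Ω
Seg 2: A = π(0.202/2 mm)² = π(1.0100e-04 m)² = 3.205e-08 m²
R_2 = (2.59×10^-8)(534)/(3.205e-08) = 431.6 Ω
Seg 3: A = π(1.29/2 mm)² = π(6.4500e-04 m)² = 1.307e-06 m²
R_3 = (2.59×10^-8)(727)/(1.307e-06) = 14.41 Ω
R_total = R_1 + R_2 + R_3 = 454 Ω

454 Ω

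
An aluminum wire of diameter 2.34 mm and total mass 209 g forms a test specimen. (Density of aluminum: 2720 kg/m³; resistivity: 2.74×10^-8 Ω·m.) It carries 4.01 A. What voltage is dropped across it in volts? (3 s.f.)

0.456 V

A = π(d/2)² = π(1.1700e-03 m)² = 4.3005e-06 m²
L = m/(density·A) = 0.209/(2720×4.3005e-06) = 17.87 m
R = ρL/A = (2.74×10^-8)(17.87)/(4.3005e-06) = 0.1138 Ω
V = IR = 4.01 × 0.1138 = 0.456 V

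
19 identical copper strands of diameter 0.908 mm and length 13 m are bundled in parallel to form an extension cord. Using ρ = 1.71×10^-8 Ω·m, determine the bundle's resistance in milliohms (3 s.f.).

A_strand = π(4.5400e-04 m)² = 6.475e-07 m²
R_strand = ρL/A = (1.71×10^-8)(13)/(6.475e-07) = 0.3433 Ω
R_total = R_strand/N = 0.3433/19 = 18.1 mΩ

18.1 mΩ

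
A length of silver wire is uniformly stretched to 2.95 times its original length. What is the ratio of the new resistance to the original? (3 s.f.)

Volume constant ⇒ A' = A/k with k = 2.95. R' = ρ(kL)/(A/k) = k²R.
Factor = 8.70

8.70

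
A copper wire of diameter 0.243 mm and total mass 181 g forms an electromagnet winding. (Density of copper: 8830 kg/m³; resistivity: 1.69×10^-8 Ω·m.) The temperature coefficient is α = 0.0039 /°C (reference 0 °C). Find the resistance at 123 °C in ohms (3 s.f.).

A = π(d/2)² = π(1.2150e-04 m)² = 4.6377e-08 m²
L = m/(density·A) = 0.181/(8830×4.6377e-08) = 442 m
R = ρL/A = (1.69×10^-8)(442)/(4.6377e-08) = 161.1 Ω
R(123 °C) = 161.1 × (1 + 0.0039×123) = 238 Ω

238 Ω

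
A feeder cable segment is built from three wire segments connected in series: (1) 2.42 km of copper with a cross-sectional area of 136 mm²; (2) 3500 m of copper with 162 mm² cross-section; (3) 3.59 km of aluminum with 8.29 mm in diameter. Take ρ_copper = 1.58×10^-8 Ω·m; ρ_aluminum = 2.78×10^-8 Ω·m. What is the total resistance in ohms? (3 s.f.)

Seg 1: A = 136 mm² = 1.360e-04 m²
R_1 = (1.58×10^-8)(2420)/(1.360e-04) = 0.2811 Ω
Seg 2: A = 162 mm² = 1.620e-04 m²
R_2 = (1.58×10^-8)(3500)/(1.620e-04) = 0.3414 Ω
Seg 3: A = π(d/2)² = π(4.1450e-03 m)² = 5.398e-05 m²
R_3 = (2.78×10^-8)(3590)/(5.398e-05) = 1.849 Ω
R_total = R_1 + R_2 + R_3 = 2.47 Ω

2.47 Ω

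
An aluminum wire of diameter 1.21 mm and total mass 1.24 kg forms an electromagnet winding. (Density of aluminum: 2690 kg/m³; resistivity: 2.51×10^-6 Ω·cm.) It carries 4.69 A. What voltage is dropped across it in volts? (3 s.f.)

ρ = 2.51×10^-6 Ω·cm = 2.51×10^-8 Ω·m
A = π(d/2)² = π(6.0500e-04 m)² = 1.1499e-06 m²
L = m/(density·A) = 1.24/(2690×1.1499e-06) = 400.9 m
R = ρL/A = (2.51×10^-8)(400.9)/(1.1499e-06) = 8.75 Ω
V = IR = 4.69 × 8.75 = 41.0 V

41.0 V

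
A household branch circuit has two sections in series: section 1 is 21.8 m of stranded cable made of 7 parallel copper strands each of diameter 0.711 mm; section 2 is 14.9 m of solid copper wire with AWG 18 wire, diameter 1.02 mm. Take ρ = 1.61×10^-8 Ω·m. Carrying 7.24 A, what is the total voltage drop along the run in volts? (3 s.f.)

3.04 V

Section 1: A_strand = π(3.5550e-04)² = 3.970e-07 m²; R₁ = ρL/(N·A_s) = (1.61×10^-8)(21.8)/(7×3.970e-07) = 0.1263 Ω
Section 2: A = π(1.02/2 mm)² = π(5.1000e-04 m)² = 8.171e-07 m²
R₂ = (1.61×10^-8)(14.9)/(8.171e-07) = 0.2936 Ω
R = R₁ + R₂ = 0.4199 Ω
V = IR = 7.24 × 0.4199 = 3.04 V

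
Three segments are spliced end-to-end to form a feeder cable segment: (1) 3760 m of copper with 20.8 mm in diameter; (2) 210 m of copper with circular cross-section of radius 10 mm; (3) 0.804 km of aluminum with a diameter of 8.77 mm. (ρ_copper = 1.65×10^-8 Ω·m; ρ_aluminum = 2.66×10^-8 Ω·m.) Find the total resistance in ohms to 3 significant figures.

0.548 Ω

Seg 1: A = π(d/2)² = π(1.0400e-02 m)² = 3.398e-04 m²
R_1 = (1.65×10^-8)(3760)/(3.398e-04) = 0.1826 Ω
Seg 2: A = πr² = π(1.0000e-02 m)² = 3.142e-04 m²
R_2 = (1.65×10^-8)(210)/(3.142e-04) = 0.01103 Ω
Seg 3: A = π(d/2)² = π(4.3850e-03 m)² = 6.041e-05 m²
R_3 = (2.66×10^-8)(804)/(6.041e-05) = 0.354 Ω
R_total = R_1 + R_2 + R_3 = 0.548 Ω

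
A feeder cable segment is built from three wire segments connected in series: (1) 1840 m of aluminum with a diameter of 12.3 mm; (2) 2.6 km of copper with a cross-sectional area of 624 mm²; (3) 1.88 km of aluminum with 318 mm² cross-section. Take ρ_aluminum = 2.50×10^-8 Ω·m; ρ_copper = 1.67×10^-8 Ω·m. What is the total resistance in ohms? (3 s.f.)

0.605 Ω

Seg 1: A = π(d/2)² = π(6.1500e-03 m)² = 1.188e-04 m²
R_1 = (2.50×10^-8)(1840)/(1.188e-04) = 0.3871 Ω
Seg 2: A = 624 mm² = 6.240e-04 m²
R_2 = (1.67×10^-8)(2600)/(6.240e-04) = 0.06958 Ω
Seg 3: A = 318 mm² = 3.180e-04 m²
R_3 = (2.50×10^-8)(1880)/(3.180e-04) = 0.1478 Ω
R_total = R_1 + R_2 + R_3 = 0.605 Ω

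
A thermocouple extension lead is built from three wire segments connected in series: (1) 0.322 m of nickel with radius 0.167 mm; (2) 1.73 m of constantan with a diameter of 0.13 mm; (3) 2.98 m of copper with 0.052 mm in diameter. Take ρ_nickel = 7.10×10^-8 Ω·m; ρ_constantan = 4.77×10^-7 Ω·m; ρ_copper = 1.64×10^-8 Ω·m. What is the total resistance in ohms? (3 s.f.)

85.4 Ω

Seg 1: A = πr² = π(1.6700e-04 m)² = 8.762e-08 m²
R_1 = (7.10×10^-8)(0.322)/(8.762e-08) = 0.2609 Ω
Seg 2: A = π(d/2)² = π(6.5000e-05 m)² = 1.327e-08 m²
R_2 = (4.77×10^-7)(1.73)/(1.327e-08) = 62.17 Ω
Seg 3: A = π(d/2)² = π(2.6000e-05 m)² = 2.124e-09 m²
R_3 = (1.64×10^-8)(2.98)/(2.124e-09) = 23.01 Ω
R_total = R_1 + R_2 + R_3 = 85.4 Ω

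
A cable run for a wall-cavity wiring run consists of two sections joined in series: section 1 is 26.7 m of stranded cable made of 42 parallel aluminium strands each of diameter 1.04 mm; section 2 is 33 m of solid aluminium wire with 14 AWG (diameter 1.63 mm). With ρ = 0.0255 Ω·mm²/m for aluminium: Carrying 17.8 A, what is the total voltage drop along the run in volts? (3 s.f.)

7.52 V

ρ = 0.0255 Ω·mm²/m = 2.55×10^-8 Ω·m
Section 1: A_strand = π(5.2000e-04)² = 8.495e-07 m²; R₁ = ρL/(N·A_s) = (2.55×10^-8)(26.7)/(42×8.495e-07) = 0.01908 Ω
Section 2: A = π(1.63/2 mm)² = π(8.1500e-04 m)² = 2.087e-06 m²
R₂ = (2.55×10^-8)(33)/(2.087e-06) = 0.4033 Ω
R = R₁ + R₂ = 0.4223 Ω
V = IR = 17.8 × 0.4223 = 7.52 V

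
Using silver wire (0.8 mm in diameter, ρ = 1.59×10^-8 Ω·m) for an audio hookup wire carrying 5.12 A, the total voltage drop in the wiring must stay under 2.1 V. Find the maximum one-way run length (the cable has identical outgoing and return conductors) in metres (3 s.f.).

6.48 m

A = π(d/2)² = π(4.0000e-04 m)² = 5.027e-07 m²
L_max = V_max·A/(2·ρI) = (2.1)(5.027e-07)/(2×1.59×10^-8×5.12) = 6.48 m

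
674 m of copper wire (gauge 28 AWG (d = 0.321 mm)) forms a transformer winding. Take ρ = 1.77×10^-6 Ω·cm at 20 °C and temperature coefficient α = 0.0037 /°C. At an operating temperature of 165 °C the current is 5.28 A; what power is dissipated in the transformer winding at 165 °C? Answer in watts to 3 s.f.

6310 W

ρ = 1.77×10^-6 Ω·cm = 1.77×10^-8 Ω·m
A = π(0.321/2 mm)² = π(1.6050e-04 m)² = 8.093e-08 m²
R₍20₎ = ρL/A = (1.77×10^-8)(674)/(8.093e-08) = 147.4 Ω
R₍165₎ = R₍20₎(1 + αΔT) = 147.4 × (1 + 0.0037×145) = 226.5 Ω
P = I²R = (5.28)² × 226.5 = 6310 W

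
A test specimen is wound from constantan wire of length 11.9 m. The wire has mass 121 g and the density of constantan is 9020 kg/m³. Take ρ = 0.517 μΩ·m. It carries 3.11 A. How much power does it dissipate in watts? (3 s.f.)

ρ = 0.517 μΩ·m = 5.17×10^-7 Ω·m
A = m/(density·L) = 0.121/(9020×11.9) = 1.1273e-06 m²
R = ρL/A = (5.17×10^-7)(11.9)/(1.1273e-06) = 5.458 Ω
P = I²R = (3.11)² × 5.458 = 52.8 W

52.8 W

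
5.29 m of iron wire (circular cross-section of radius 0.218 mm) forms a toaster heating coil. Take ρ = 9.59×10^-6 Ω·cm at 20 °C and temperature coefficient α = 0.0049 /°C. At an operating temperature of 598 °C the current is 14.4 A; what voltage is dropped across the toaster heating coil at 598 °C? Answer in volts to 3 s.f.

188 V

ρ = 9.59×10^-6 Ω·cm = 9.59×10^-8 Ω·m
A = πr² = π(2.1800e-04 m)² = 1.493e-07 m²
R₍20₎ = ρL/A = (9.59×10^-8)(5.29)/(1.493e-07) = 3.398 Ω
R₍598₎ = R₍20₎(1 + αΔT) = 3.398 × (1 + 0.0049×578) = 13.02 Ω
V = IR = 14.4 × 13.02 = 188 V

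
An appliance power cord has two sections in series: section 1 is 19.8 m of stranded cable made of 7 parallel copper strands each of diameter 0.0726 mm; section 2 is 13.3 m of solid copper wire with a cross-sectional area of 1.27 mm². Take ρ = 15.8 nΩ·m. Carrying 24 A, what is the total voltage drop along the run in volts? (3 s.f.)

263 V

ρ = 15.8 nΩ·m = 1.58×10^-8 Ω·m
Section 1: A_strand = π(3.6300e-05)² = 4.140e-09 m²; R₁ = ρL/(N·A_s) = (1.58×10^-8)(19.8)/(7×4.140e-09) = 10.8 Ω
Section 2: A = 1.27 mm² = 1.270e-06 m²
R₂ = (1.58×10^-8)(13.3)/(1.270e-06) = 0.1655 Ω
R = R₁ + R₂ = 10.96 Ω
V = IR = 24 × 10.96 = 263 V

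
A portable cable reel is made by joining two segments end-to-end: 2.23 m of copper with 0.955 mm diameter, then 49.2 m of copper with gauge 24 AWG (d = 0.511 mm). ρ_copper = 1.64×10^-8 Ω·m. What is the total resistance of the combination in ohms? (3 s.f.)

3.99 Ω

Segment 1: A = π(d/2)² = π(4.7750e-04 m)² = 7.163e-07 m²
R₁ = ρL/A = (1.64×10^-8)(2.23)/(7.163e-07) = 0.05106 Ω
Segment 2: A = π(0.511/2 mm)² = π(2.5550e-04 m)² = 2.051e-07 m²
R₂ = (1.64×10^-8)(49.2)/(2.051e-07) = 3.934 Ω
R = R₁ + R₂ = 3.99 Ω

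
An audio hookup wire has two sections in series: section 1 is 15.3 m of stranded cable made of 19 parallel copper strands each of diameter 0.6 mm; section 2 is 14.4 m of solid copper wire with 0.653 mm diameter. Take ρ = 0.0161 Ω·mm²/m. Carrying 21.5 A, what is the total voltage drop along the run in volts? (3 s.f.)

ρ = 0.0161 Ω·mm²/m = 1.61×10^-8 Ω·m
Section 1: A_strand = π(3.0000e-04)² = 2.827e-07 m²; R₁ = ρL/(N·A_s) = (1.61×10^-8)(15.3)/(19×2.827e-07) = 0.04585 Ω
Section 2: A = π(d/2)² = π(3.2650e-04 m)² = 3.349e-07 m²
R₂ = (1.61×10^-8)(14.4)/(3.349e-07) = 0.6923 Ω
R = R₁ + R₂ = 0.7381 Ω
V = IR = 21.5 × 0.7381 = 15.9 V

15.9 V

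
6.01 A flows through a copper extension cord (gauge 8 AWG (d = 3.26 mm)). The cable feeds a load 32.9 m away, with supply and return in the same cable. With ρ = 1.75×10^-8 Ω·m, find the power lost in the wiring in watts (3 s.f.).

A = π(3.26/2 mm)² = π(1.6300e-03 m)² = 8.347e-06 m²
Total conductor length (both ways) L = 2 × 32.9 = 65.8 m
R = ρL/A = (1.75×10^-8)(65.8)/(8.347e-06) = 0.138 Ω
P = I²R = (6.01)² × 0.138 = 4.98 W

4.98 W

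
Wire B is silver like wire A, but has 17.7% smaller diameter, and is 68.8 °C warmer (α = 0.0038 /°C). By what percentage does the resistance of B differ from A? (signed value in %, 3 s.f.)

R ∝ ρL/d² with ρ ∝ (1+αΔT), so R_B/R_A = (1 − 17.7/100)⁻² × (1 + 0.0038×68.8)
= 1.476 × 1.261 = 1.862
(R_B − R_A)/R_A = 1.862 − 1 = 86.2%

86.2%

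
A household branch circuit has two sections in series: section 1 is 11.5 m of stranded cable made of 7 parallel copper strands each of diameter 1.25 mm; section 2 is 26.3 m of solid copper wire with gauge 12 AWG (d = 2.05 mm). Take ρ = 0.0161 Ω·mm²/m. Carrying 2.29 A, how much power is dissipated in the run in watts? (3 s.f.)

0.786 W

ρ = 0.0161 Ω·mm²/m = 1.61×10^-8 Ω·m
Section 1: A_strand = π(6.2500e-04)² = 1.227e-06 m²; R₁ = ρL/(N·A_s) = (1.61×10^-8)(11.5)/(7×1.227e-06) = 0.02155 Ω
Section 2: A = π(2.05/2 mm)² = π(1.0250e-03 m)² = 3.301e-06 m²
R₂ = (1.61×10^-8)(26.3)/(3.301e-06) = 0.1283 Ω
R = R₁ + R₂ = 0.1498 Ω
P = I²R = (2.29)² × 0.1498 = 0.786 W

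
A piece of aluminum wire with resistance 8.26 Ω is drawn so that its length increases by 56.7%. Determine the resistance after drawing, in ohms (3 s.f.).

k = 1 + 56.7/100 = 1.567; volume constant ⇒ A' = A/k, so R' = k²R.
R' = 2.455 × 8.26 = 20.3 Ω

20.3 Ω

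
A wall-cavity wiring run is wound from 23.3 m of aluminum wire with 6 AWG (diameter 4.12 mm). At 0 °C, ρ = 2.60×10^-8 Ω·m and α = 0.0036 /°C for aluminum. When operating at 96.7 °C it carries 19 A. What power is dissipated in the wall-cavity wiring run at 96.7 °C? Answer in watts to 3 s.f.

22.1 W

A = π(4.12/2 mm)² = π(2.0600e-03 m)² = 1.333e-05 m²
R₍0₎ = ρL/A = (2.60×10^-8)(23.3)/(1.333e-05) = 0.04544 Ω
R₍96.7₎ = R₍0₎(1 + αΔT) = 0.04544 × (1 + 0.0036×96.7) = 0.06126 Ω
P = I²R = (19)² × 0.06126 = 22.1 W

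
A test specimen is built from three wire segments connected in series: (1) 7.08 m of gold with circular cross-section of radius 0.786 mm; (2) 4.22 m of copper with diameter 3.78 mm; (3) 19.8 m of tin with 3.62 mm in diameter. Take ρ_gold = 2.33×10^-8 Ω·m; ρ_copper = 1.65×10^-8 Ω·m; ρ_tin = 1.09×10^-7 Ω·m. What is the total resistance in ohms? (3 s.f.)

0.301 Ω

Seg 1: A = πr² = π(7.8600e-04 m)² = 1.941e-06 m²
R_1 = (2.33×10^-8)(7.08)/(1.941e-06) = 0.085 Ω
Seg 2: A = π(d/2)² = π(1.8900e-03 m)² = 1.122e-05 m²
R_2 = (1.65×10^-8)(4.22)/(1.122e-05) = 0.006205 Ω
Seg 3: A = π(d/2)² = π(1.8100e-03 m)² = 1.029e-05 m²
R_3 = (1.09×10^-7)(19.8)/(1.029e-05) = 0.2097 Ω
R_total = R_1 + R_2 + R_3 = 0.301 Ω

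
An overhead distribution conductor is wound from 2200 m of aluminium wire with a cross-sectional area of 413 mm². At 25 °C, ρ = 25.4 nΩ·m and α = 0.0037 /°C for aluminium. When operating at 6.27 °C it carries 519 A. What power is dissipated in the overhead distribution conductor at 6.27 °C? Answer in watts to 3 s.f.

33900 W

ρ = 25.4 nΩ·m = 2.54×10^-8 Ω·m
A = 413 mm² = 4.130e-04 m²
R₍25₎ = ρL/A = (2.54×10^-8)(2200)/(4.130e-04) = 0.1353 Ω
R₍6.27₎ = R₍25₎(1 + αΔT) = 0.1353 × (1 + 0.0037×-18.7) = 0.1259 Ω
P = I²R = (519)² × 0.1259 = 33900 W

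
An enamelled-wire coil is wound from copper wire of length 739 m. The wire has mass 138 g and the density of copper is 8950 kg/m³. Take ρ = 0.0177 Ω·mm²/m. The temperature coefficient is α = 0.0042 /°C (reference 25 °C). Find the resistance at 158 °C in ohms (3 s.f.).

ρ = 0.0177 Ω·mm²/m = 1.77×10^-8 Ω·m
A = m/(density·L) = 0.138/(8950×739) = 2.0865e-08 m²
R = ρL/A = (1.77×10^-8)(739)/(2.0865e-08) = 626.9 Ω
R(158 °C) = 626.9 × (1 + 0.0042×133) = 977 Ω

977 Ω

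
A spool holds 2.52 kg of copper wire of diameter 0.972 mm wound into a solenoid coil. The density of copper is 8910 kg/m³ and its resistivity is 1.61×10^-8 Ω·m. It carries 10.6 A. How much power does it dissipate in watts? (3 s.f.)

A = π(d/2)² = π(4.8600e-04 m)² = 7.4203e-07 m²
L = m/(density·A) = 2.52/(8910×7.4203e-07) = 381.2 m
R = ρL/A = (1.61×10^-8)(381.2)/(7.4203e-07) = 8.27 Ω
P = I²R = (10.6)² × 8.27 = 929 W

929 W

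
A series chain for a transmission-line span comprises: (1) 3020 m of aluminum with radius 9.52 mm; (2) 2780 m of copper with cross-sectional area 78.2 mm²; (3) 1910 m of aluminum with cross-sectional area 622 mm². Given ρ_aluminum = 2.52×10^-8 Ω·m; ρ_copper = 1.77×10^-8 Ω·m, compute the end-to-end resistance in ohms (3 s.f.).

0.974 Ω

Seg 1: A = πr² = π(9.5200e-03 m)² = 2.847e-04 m²
R_1 = (2.52×10^-8)(3020)/(2.847e-04) = 0.2673 Ω
Seg 2: A = 78.2 mm² = 7.820e-05 m²
R_2 = (1.77×10^-8)(2780)/(7.820e-05) = 0.6292 Ω
Seg 3: A = 622 mm² = 6.220e-04 m²
R_3 = (2.52×10^-8)(1910)/(6.220e-04) = 0.07738 Ω
R_total = R_1 + R_2 + R_3 = 0.974 Ω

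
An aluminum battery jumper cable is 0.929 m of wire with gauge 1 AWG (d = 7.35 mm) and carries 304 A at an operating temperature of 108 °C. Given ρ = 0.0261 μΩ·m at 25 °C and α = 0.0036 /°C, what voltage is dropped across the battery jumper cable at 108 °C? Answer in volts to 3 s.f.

ρ = 0.0261 μΩ·m = 2.61×10^-8 Ω·m
A = π(7.35/2 mm)² = π(3.6750e-03 m)² = 4.243e-05 m²
R₍25₎ = ρL/A = (2.61×10^-8)(0.929)/(4.243e-05) = 5.715×10^-4 Ω
R₍108₎ = R₍25₎(1 + αΔT) = 5.715×10^-4 × (1 + 0.0036×83) = 7.422×10^-4 Ω
V = IR = 304 × 7.422×10^-4 = 0.226 V

0.226 V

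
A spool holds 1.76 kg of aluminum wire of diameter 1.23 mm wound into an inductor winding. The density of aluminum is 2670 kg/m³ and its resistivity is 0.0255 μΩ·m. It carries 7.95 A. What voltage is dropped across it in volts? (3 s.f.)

94.6 V

ρ = 0.0255 μΩ·m = 2.55×10^-8 Ω·m
A = π(d/2)² = π(6.1500e-04 m)² = 1.1882e-06 m²
L = m/(density·A) = 1.76/(2670×1.1882e-06) = 554.8 m
R = ρL/A = (2.55×10^-8)(554.8)/(1.1882e-06) = 11.91 Ω
V = IR = 7.95 × 11.91 = 94.6 V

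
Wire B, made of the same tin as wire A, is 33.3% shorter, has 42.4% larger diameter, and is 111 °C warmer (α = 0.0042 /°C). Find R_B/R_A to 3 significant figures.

R ∝ ρL/d² with ρ ∝ (1+αΔT), so R_B/R_A = (1 − 33.3/100) × (1 + 42.4/100)⁻² × (1 + 0.0042×111)
= 0.667 × 0.4931 × 1.466 = 0.482

0.482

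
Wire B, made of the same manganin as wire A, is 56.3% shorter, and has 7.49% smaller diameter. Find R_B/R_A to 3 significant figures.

0.511

R ∝ L/d², so R_B/R_A = (1 − 56.3/100) × (1 − 7.49/100)⁻²
= 0.437 × 1.169 = 0.511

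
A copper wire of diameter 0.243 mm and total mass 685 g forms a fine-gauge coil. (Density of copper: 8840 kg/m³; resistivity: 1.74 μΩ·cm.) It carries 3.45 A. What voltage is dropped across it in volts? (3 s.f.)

ρ = 1.74 μΩ·cm = 1.74×10^-8 Ω·m
A = π(d/2)² = π(1.2150e-04 m)² = 4.6377e-08 m²
L = m/(density·A) = 0.685/(8840×4.6377e-08) = 1671 m
R = ρL/A = (1.74×10^-8)(1671)/(4.6377e-08) = 626.9 Ω
V = IR = 3.45 × 626.9 = 2160 V

2160 V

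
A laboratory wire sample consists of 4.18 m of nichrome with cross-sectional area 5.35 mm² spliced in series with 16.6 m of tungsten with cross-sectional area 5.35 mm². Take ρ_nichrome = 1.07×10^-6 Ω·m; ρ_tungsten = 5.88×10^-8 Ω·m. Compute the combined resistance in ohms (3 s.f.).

1.02 Ω

Segment 1: A = 5.35 mm² = 5.350e-06 m²
R₁ = ρL/A = (1.07×10^-6)(4.18)/(5.350e-06) = 0.836 Ω
R₂ = (5.88×10^-8)(16.6)/(5.350e-06) = 0.1824 Ω
R = R₁ + R₂ = 1.02 Ω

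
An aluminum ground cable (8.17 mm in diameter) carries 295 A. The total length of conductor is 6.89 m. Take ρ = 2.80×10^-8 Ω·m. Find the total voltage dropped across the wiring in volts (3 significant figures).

1.09 V

A = π(d/2)² = π(4.0850e-03 m)² = 5.242e-05 m²
R = ρL/A = (2.80×10^-8)(6.89)/(5.242e-05) = 0.00368 Ω
V = IR = 295 × 0.00368 = 1.09 V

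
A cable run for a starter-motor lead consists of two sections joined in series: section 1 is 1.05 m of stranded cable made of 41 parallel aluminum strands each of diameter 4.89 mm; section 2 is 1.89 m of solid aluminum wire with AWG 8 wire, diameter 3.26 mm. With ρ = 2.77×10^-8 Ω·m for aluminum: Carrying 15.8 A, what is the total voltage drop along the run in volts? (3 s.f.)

0.0997 V

Section 1: A_strand = π(2.4450e-03)² = 1.878e-05 m²; R₁ = ρL/(N·A_s) = (2.77×10^-8)(1.05)/(41×1.878e-05) = 3.777×10^-5 Ω
Section 2: A = π(3.26/2 mm)² = π(1.6300e-03 m)² = 8.347e-06 m²
R₂ = (2.77×10^-8)(1.89)/(8.347e-06) = 0.006272 Ω
R = R₁ + R₂ = 0.00631 Ω
V = IR = 15.8 × 0.00631 = 0.0997 V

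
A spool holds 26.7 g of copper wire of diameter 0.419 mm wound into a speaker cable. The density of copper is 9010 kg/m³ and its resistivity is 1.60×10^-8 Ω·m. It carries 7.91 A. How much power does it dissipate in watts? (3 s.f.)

156 W

A = π(d/2)² = π(2.0950e-04 m)² = 1.3789e-07 m²
L = m/(density·A) = 0.0267/(9010×1.3789e-07) = 21.49 m
R = ρL/A = (1.60×10^-8)(21.49)/(1.3789e-07) = 2.494 Ω
P = I²R = (7.91)² × 2.494 = 156 W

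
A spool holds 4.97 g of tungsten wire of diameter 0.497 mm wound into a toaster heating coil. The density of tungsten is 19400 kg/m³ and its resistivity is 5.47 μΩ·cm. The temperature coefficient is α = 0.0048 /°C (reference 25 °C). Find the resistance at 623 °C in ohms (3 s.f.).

ρ = 5.47 μΩ·cm = 5.47×10^-8 Ω·m
A = π(d/2)² = π(2.4850e-04 m)² = 1.9400e-07 m²
L = m/(density·A) = 0.00497/(19400×1.9400e-07) = 1.321 m
R = ρL/A = (5.47×10^-8)(1.321)/(1.9400e-07) = 0.3723 Ω
R(623 °C) = 0.3723 × (1 + 0.0048×598) = 1.44 Ω

1.44 Ω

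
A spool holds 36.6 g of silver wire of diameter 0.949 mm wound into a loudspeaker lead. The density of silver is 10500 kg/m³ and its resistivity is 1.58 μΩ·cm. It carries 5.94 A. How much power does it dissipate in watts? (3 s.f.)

3.88 W

ρ = 1.58 μΩ·cm = 1.58×10^-8 Ω·m
A = π(d/2)² = π(4.7450e-04 m)² = 7.0733e-07 m²
L = m/(density·A) = 0.0366/(10500×7.0733e-07) = 4.928 m
R = ρL/A = (1.58×10^-8)(4.928)/(7.0733e-07) = 0.1101 Ω
P = I²R = (5.94)² × 0.1101 = 3.88 W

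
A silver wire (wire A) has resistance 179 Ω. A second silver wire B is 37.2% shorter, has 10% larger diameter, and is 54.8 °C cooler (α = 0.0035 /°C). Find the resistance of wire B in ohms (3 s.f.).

R ∝ ρL/d² with ρ ∝ (1+αΔT), so R_B/R_A = (1 − 37.2/100) × (1 + 10/100)⁻² × (1 − 0.0035×54.8)
= 0.628 × 0.8265 × 0.8082 = 0.4195
R_B = 0.4195 × 179 = 75.1 Ω

75.1 Ω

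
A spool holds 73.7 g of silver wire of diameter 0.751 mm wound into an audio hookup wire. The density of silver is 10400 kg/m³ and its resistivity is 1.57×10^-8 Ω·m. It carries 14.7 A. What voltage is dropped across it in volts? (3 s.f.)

A = π(d/2)² = π(3.7550e-04 m)² = 4.4297e-07 m²
L = m/(density·A) = 0.0737/(10400×4.4297e-07) = 16 m
R = ρL/A = (1.57×10^-8)(16)/(4.4297e-07) = 0.567 Ω
V = IR = 14.7 × 0.567 = 8.34 V

8.34 V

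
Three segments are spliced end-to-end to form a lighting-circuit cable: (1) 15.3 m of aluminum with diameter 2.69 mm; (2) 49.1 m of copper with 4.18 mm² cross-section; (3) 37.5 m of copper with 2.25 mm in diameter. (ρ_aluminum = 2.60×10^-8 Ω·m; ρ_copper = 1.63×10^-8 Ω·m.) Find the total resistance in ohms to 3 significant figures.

Seg 1: A = π(d/2)² = π(1.3450e-03 m)² = 5.683e-06 m²
R_1 = (2.60×10^-8)(15.3)/(5.683e-06) = 0.07 Ω
Seg 2: A = 4.18 mm² = 4.180e-06 m²
R_2 = (1.63×10^-8)(49.1)/(4.180e-06) = 0.1915 Ω
Seg 3: A = π(d/2)² = π(1.1250e-03 m)² = 3.976e-06 m²
R_3 = (1.63×10^-8)(37.5)/(3.976e-06) = 0.1537 Ω
R_total = R_1 + R_2 + R_3 = 0.415 Ω

0.415 Ω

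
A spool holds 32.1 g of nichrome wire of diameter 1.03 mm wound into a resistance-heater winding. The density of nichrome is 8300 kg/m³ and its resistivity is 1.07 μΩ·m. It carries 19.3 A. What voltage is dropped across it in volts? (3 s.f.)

115 V

ρ = 1.07 μΩ·m = 1.07×10^-6 Ω·m
A = π(d/2)² = π(5.1500e-04 m)² = 8.3323e-07 m²
L = m/(density·A) = 0.0321/(8300×8.3323e-07) = 4.642 m
R = ρL/A = (1.07×10^-6)(4.642)/(8.3323e-07) = 5.96 Ω
V = IR = 19.3 × 5.96 = 115 V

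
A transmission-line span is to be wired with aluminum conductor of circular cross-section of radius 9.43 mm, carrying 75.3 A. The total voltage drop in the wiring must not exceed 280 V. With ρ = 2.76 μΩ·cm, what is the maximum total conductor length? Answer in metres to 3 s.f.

37600 m

ρ = 2.76 μΩ·cm = 2.76×10^-8 Ω·m
A = πr² = π(9.4300e-03 m)² = 2.794e-04 m²
L_max = V_max·A/(1·ρI) = (280)(2.794e-04)/(2.76×10^-8×75.3) = 37600 m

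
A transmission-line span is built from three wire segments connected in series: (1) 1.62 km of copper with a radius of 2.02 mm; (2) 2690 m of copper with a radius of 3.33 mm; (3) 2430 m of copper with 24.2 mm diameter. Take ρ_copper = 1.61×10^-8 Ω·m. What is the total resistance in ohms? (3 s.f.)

3.36 Ω

Seg 1: A = πr² = π(2.0200e-03 m)² = 1.282e-05 m²
R_1 = (1.61×10^-8)(1620)/(1.282e-05) = 2.035 Ω
Seg 2: A = πr² = π(3.3300e-03 m)² = 3.484e-05 m²
R_2 = (1.61×10^-8)(2690)/(3.484e-05) = 1.243 Ω
Seg 3: A = π(d/2)² = π(1.2100e-02 m)² = 4.600e-04 m²
R_3 = (1.61×10^-8)(2430)/(4.600e-04) = 0.08506 Ω
R_total = R_1 + R_2 + R_3 = 3.36 Ω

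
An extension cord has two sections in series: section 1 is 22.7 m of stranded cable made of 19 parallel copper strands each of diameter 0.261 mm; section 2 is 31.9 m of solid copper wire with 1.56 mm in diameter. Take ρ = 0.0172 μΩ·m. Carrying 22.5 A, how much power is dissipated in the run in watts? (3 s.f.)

ρ = 0.0172 μΩ·m = 1.72×10^-8 Ω·m
Section 1: A_strand = π(1.3050e-04)² = 5.350e-08 m²; R₁ = ρL/(N·A_s) = (1.72×10^-8)(22.7)/(19×5.350e-08) = 0.3841 Ω
Section 2: A = π(d/2)² = π(7.8000e-04 m)² = 1.911e-06 m²
R₂ = (1.72×10^-8)(31.9)/(1.911e-06) = 0.2871 Ω
R = R₁ + R₂ = 0.6712 Ω
P = I²R = (22.5)² × 0.6712 = 340 W

340 W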